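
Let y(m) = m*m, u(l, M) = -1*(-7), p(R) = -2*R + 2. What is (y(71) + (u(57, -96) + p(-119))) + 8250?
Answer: 13538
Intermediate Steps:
p(R) = 2 - 2*R
u(l, M) = 7
y(m) = m²
(y(71) + (u(57, -96) + p(-119))) + 8250 = (71² + (7 + (2 - 2*(-119)))) + 8250 = (5041 + (7 + (2 + 238))) + 8250 = (5041 + (7 + 240)) + 8250 = (5041 + 247) + 8250 = 5288 + 8250 = 13538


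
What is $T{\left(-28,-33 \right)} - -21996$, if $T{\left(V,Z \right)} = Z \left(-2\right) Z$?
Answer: $19818$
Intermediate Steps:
$T{\left(V,Z \right)} = - 2 Z^{2}$ ($T{\left(V,Z \right)} = - 2 Z Z = - 2 Z^{2}$)
$T{\left(-28,-33 \right)} - -21996 = - 2 \left(-33\right)^{2} - -21996 = \left(-2\right) 1089 + 21996 = -2178 + 21996 = 19818$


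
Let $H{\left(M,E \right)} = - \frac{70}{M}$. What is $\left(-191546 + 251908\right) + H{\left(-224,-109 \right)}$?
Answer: $\frac{965797}{16} \approx 60362.0$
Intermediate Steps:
$\left(-191546 + 251908\right) + H{\left(-224,-109 \right)} = \left(-191546 + 251908\right) - \frac{70}{-224} = 60362 - - \frac{5}{16} = 60362 + \frac{5}{16} = \frac{965797}{16}$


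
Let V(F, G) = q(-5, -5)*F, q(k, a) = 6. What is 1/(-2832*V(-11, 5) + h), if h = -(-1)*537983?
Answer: 1/724895 ≈ 1.3795e-6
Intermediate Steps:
V(F, G) = 6*F
h = 537983 (h = -1*(-537983) = 537983)
1/(-2832*V(-11, 5) + h) = 1/(-16992*(-11) + 537983) = 1/(-2832*(-66) + 537983) = 1/(186912 + 537983) = 1/724895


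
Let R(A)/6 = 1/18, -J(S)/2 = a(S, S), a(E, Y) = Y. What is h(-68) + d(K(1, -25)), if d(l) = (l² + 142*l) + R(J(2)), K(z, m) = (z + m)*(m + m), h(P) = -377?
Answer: 4830070/3 ≈ 1.6100e+6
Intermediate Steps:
J(S) = -2*S
R(A) = ⅓ (R(A) = 6/18 = 6*(1/18) = ⅓)
K(z, m) = 2*m*(m + z) (K(z, m) = (m + z)*(2*m) = 2*m*(m + z))
d(l) = ⅓ + l² + 142*l (d(l) = (l² + 142*l) + ⅓ = ⅓ + l² + 142*l)
h(-68) + d(K(1, -25)) = -377 + (⅓ + (2*(-25)*(-25 + 1))² + 142*(2*(-25)*(-25 + 1))) = -377 + (⅓ + (2*(-25)*(-24))² + 142*(2*(-25)*(-24))) = -377 + (⅓ + 1200² + 142*1200) = -377 + (⅓ + 1440000 + 170400) = -377 + 4831201/3 = 4830070/3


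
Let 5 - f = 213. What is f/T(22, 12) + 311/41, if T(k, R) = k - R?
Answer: -2709/205 ≈ -13.215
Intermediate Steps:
f = -208 (f = 5 - 1*213 = 5 - 213 = -208)
f/T(22, 12) + 311/41 = -208/(22 - 1*12) + 311/41 = -208/(22 - 12) + 311*(1/41) = -208/10 + 311/41 = -208*⅒ + 311/41 = -104/5 + 311/41 = -2709/205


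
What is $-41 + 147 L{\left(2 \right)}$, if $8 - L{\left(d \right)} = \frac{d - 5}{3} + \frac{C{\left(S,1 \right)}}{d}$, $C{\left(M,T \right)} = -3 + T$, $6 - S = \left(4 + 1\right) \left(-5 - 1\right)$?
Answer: $1429$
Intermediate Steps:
$S = 36$ ($S = 6 - \left(4 + 1\right) \left(-5 - 1\right) = 6 - 5 \left(-6\right) = 6 - -30 = 6 + 30 = 36$)
$L{\left(d \right)} = \frac{29}{3} + \frac{2}{d} - \frac{d}{3}$ ($L{\left(d \right)} = 8 - \left(\frac{d - 5}{3} + \frac{-3 + 1}{d}\right) = 8 - \left(\left(-5 + d\right) \frac{1}{3} - \frac{2}{d}\right) = 8 - \left(\left(- \frac{5}{3} + \frac{d}{3}\right) - \frac{2}{d}\right) = 8 - \left(- \frac{5}{3} - \frac{2}{d} + \frac{d}{3}\right) = 8 + \left(\frac{5}{3} + \frac{2}{d} - \frac{d}{3}\right) = \frac{29}{3} + \frac{2}{d} - \frac{d}{3}$)
$-41 + 147 L{\left(2 \right)} = -41 + 147 \frac{6 - 2 \left(-29 + 2\right)}{3 \cdot 2} = -41 + 147 \cdot \frac{1}{3} \cdot \frac{1}{2} \left(6 - 2 \left(-27\right)\right) = -41 + 147 \cdot \frac{1}{3} \cdot \frac{1}{2} \left(6 + 54\right) = -41 + 147 \cdot \frac{1}{3} \cdot \frac{1}{2} \cdot 60 = -41 + 147 \cdot 10 = -41 + 1470 = 1429$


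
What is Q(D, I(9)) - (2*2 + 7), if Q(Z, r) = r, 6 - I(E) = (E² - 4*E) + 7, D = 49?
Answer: -57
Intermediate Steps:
I(E) = -1 - E² + 4*E (I(E) = 6 - ((E² - 4*E) + 7) = 6 - (7 + E² - 4*E) = 6 + (-7 - E² + 4*E) = -1 - E² + 4*E)
Q(D, I(9)) - (2*2 + 7) = (-1 - 1*9² + 4*9) - (2*2 + 7) = (-1 - 1*81 + 36) - (4 + 7) = (-1 - 81 + 36) - 1*11 = -46 - 11 = -57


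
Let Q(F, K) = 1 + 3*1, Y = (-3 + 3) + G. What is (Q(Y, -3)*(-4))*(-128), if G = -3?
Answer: 2048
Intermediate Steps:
Y = -3 (Y = (-3 + 3) - 3 = 0 - 3 = -3)
Q(F, K) = 4 (Q(F, K) = 1 + 3 = 4)
(Q(Y, -3)*(-4))*(-128) = (4*(-4))*(-128) = -16*(-128) = 2048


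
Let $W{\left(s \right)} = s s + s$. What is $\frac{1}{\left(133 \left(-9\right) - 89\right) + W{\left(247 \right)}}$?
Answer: $\frac{1}{59970} \approx 1.6675 \cdot 10^{-5}$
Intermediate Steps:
$W{\left(s \right)} = s + s^{2}$ ($W{\left(s \right)} = s^{2} + s = s + s^{2}$)
$\frac{1}{\left(133 \left(-9\right) - 89\right) + W{\left(247 \right)}} = \frac{1}{\left(133 \left(-9\right) - 89\right) + 247 \left(1 + 247\right)} = \frac{1}{\left(-1197 - 89\right) + 247 \cdot 248} = \frac{1}{-1286 + 61256} = \frac{1}{59970}$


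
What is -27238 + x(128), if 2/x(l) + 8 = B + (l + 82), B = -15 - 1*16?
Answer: -4657696/171 ≈ -27238.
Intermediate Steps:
B = -31 (B = -15 - 16 = -31)
x(l) = 2/(43 + l) (x(l) = 2/(-8 + (-31 + (l + 82))) = 2/(-8 + (-31 + (82 + l))) = 2/(-8 + (51 + l)) = 2/(43 + l))
-27238 + x(128) = -27238 + 2/(43 + 128) = -27238 + 2/171 = -4657696/171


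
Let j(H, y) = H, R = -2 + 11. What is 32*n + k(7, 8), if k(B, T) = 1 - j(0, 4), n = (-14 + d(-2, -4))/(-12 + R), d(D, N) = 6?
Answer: 259/3 ≈ 86.333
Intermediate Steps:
R = 9
n = 8/3 (n = (-14 + 6)/(-12 + 9) = -8/(-3) = -8*(-⅓) = 8/3 ≈ 2.6667)
k(B, T) = 1 (k(B, T) = 1 - 1*0 = 1 + 0 = 1)
32*n + k(7, 8) = 32*(8/3) + 1 = 256/3 + 1 = 259/3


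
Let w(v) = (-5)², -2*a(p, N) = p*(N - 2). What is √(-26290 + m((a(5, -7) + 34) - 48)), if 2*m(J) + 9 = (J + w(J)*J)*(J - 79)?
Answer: I*√136339/2 ≈ 184.62*I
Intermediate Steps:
a(p, N) = -p*(-2 + N)/2 (a(p, N) = -p*(N - 2)/2 = -p*(-2 + N)/2)
w(v) = 25
m(J) = -9/2 + 13*J*(-79 + J) (m(J) = -9/2 + ((J + 25*J)*(J - 79))/2 = -9/2 + ((26*J)*(-79 + J))/2 = -9/2 + (26*J*(-79 + J))/2 = -9/2 + 13*J*(-79 + J))
√(-26290 + m((a(5, -7) + 34) - 48)) = √(-26290 + (-9/2 - 1027*(((½)*5*(2 - 1*(-7)) + 34) - 48) + 13*(((½)*5*(2 - 1*(-7)) + 34) - 48)²)) = √(-26290 + (-9/2 - 1027*(((½)*5*(2 + 7) + 34) - 48) + 13*(((½)*5*(2 + 7) + 34) - 48)²)) = √(-26290 + (-9/2 - 1027*(((½)*5*9 + 34) - 48) + 13*(((½)*5*9 + 34) - 48)²)) = √(-26290 + (-9/2 - 1027*((45/2 + 34) - 48) + 13*((45/2 + 34) - 48)²)) = √(-26290 + (-9/2 - 1027*(113/2 - 48) + 13*(113/2 - 48)²)) = √(-26290 + (-9/2 - 1027*17/2 + 13*(17/2)²)) = √(-26290 + (-9/2 - 17459/2 + 13*(289/4))) = √(-26290 + (-9/2 - 17459/2 + 3757/4)) = √(-26290 - 31179/4) = √(-136339/4) = I*√136339/2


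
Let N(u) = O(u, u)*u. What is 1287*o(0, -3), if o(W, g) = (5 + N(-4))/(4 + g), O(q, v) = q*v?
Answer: -75933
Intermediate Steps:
N(u) = u**3 (N(u) = (u*u)*u = u**2*u = u**3)
o(W, g) = -59/(4 + g) (o(W, g) = (5 + (-4)**3)/(4 + g) = (5 - 64)/(4 + g) = -59/(4 + g))
1287*o(0, -3) = 1287*(-59/(4 - 3)) = 1287*(-59/1) = 1287*(-59*1) = 1287*(-59) = -75933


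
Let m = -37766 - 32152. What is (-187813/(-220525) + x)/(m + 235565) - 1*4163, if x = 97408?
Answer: -152050014275012/36529304675 ≈ -4162.4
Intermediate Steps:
m = -69918
(-187813/(-220525) + x)/(m + 235565) - 1*4163 = (-187813/(-220525) + 97408)/(-69918 + 235565) - 1*4163 = (-187813*(-1/220525) + 97408)/165647 - 4163 = (187813/220525 + 97408)*(1/165647) - 4163 = (21481087013/220525)*(1/165647) - 4163 = 21481087013/36529304675 - 4163 = -152050014275012/36529304675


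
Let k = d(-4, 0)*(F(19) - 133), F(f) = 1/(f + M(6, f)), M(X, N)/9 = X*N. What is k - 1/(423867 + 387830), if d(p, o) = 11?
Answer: -112812895943/77111215 ≈ -1463.0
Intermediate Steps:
M(X, N) = 9*N*X (M(X, N) = 9*(X*N) = 9*(N*X) = 9*N*X)
F(f) = 1/(55*f) (F(f) = 1/(f + 9*f*6) = 1/(f + 54*f) = 1/(55*f))
k = -138984/95 (k = 11*((1/55)/19 - 133) = 11*((1/55)*(1/19) - 133) = 11*(1/1045 - 133) = 11*(-138984/1045) = -138984/95 ≈ -1463.0)
k - 1/(423867 + 387830) = -138984/95 - 1/(423867 + 387830) = -138984/95 - 1/811697 = -112812895943/77111215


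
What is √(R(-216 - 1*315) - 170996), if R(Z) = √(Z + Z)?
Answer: √(-170996 + 3*I*√118) ≈ 0.039 + 413.52*I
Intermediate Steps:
R(Z) = √2*√Z (R(Z) = √(2*Z) = √2*√Z)
√(R(-216 - 1*315) - 170996) = √(√2*√(-216 - 1*315) - 170996) = √(√2*√(-216 - 315) - 170996) = √(√2*√(-531) - 170996) = √(√2*(3*I*√59) - 170996) = √(3*I*√118 - 170996) = √(-170996 + 3*I*√118)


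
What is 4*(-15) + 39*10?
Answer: 330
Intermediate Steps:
4*(-15) + 39*10 = -60 + 390 = 330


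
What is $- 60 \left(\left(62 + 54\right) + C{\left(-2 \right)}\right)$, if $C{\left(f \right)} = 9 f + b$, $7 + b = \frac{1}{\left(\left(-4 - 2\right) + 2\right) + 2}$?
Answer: $-5430$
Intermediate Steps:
$b = - \frac{15}{2}$ ($b = -7 + \frac{1}{\left(\left(-4 - 2\right) + 2\right) + 2} = -7 + \frac{1}{\left(-6 + 2\right) + 2} = -7 + \frac{1}{-4 + 2} = -7 + \frac{1}{-2} = -7 - \frac{1}{2} = - \frac{15}{2} \approx -7.5$)
$C{\left(f \right)} = - \frac{15}{2} + 9 f$ ($C{\left(f \right)} = 9 f - \frac{15}{2} = - \frac{15}{2} + 9 f$)
$- 60 \left(\left(62 + 54\right) + C{\left(-2 \right)}\right) = - 60 \left(\left(62 + 54\right) + \left(- \frac{15}{2} + 9 \left(-2\right)\right)\right) = - 60 \left(116 - \frac{51}{2}\right) = \left(-60\right) \frac{181}{2} = -5430$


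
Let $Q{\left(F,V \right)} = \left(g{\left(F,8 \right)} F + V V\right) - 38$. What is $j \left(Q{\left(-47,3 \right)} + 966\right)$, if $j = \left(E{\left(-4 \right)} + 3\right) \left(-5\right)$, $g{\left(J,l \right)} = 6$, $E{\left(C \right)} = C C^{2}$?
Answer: $199775$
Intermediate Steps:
$E{\left(C \right)} = C^{3}$
$Q{\left(F,V \right)} = -38 + V^{2} + 6 F$ ($Q{\left(F,V \right)} = \left(6 F + V V\right) - 38 = \left(6 F + V^{2}\right) - 38 = \left(V^{2} + 6 F\right) - 38 = -38 + V^{2} + 6 F$)
$j = 305$ ($j = \left(\left(-4\right)^{3} + 3\right) \left(-5\right) = \left(-64 + 3\right) \left(-5\right) = \left(-61\right) \left(-5\right) = 305$)
$j \left(Q{\left(-47,3 \right)} + 966\right) = 305 \left(\left(-38 + 3^{2} + 6 \left(-47\right)\right) + 966\right) = 305 \left(\left(-38 + 9 - 282\right) + 966\right) = 305 \left(-311 + 966\right) = 305 \cdot 655 = 199775$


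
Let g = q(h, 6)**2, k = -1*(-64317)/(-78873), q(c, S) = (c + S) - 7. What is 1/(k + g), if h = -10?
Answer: 26291/3159772 ≈ 0.0083205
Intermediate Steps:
q(c, S) = -7 + S + c (q(c, S) = (S + c) - 7 = -7 + S + c)
k = -21439/26291 (k = 64317*(-1/78873) = -21439/26291 ≈ -0.81545)
g = 121 (g = (-7 + 6 - 10)**2 = (-11)**2 = 121)
1/(k + g) = 1/(-21439/26291 + 121) = 1/(3159772/26291) = 26291/3159772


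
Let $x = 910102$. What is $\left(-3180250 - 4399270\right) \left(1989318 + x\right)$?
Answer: $-21976211878400$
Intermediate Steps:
$\left(-3180250 - 4399270\right) \left(1989318 + x\right) = \left(-3180250 - 4399270\right) \left(1989318 + 910102\right) = \left(-7579520\right) 2899420 = -21976211878400$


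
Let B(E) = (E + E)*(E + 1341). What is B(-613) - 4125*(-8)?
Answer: -859528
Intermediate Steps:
B(E) = 2*E*(1341 + E) (B(E) = (2*E)*(1341 + E) = 2*E*(1341 + E))
B(-613) - 4125*(-8) = 2*(-613)*(1341 - 613) - 4125*(-8) = 2*(-613)*728 - 1*(-33000) = -892528 + 33000 = -859528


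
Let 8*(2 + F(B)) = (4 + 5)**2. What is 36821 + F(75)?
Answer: 294633/8 ≈ 36829.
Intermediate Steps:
F(B) = 65/8 (F(B) = -2 + (4 + 5)**2/8 = -2 + (1/8)*9**2 = -2 + (1/8)*81 = -2 + 81/8 = 65/8)
36821 + F(75) = 36821 + 65/8 = 294633/8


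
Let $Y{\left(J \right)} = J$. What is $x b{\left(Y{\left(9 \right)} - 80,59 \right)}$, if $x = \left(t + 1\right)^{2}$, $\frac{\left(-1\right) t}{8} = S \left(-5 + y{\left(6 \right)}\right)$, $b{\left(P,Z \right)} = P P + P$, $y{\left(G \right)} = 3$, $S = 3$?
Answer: $11932970$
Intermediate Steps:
$b{\left(P,Z \right)} = P + P^{2}$ ($b{\left(P,Z \right)} = P^{2} + P = P + P^{2}$)
$t = 48$ ($t = - 8 \cdot 3 \left(-5 + 3\right) = - 8 \cdot 3 \left(-2\right) = \left(-8\right) \left(-6\right) = 48$)
$x = 2401$ ($x = \left(48 + 1\right)^{2} = 49^{2} = 2401$)
$x b{\left(Y{\left(9 \right)} - 80,59 \right)} = 2401 \left(9 - 80\right) \left(1 + \left(9 - 80\right)\right) = 2401 \left(- 71 \left(1 - 71\right)\right) = 2401 \left(\left(-71\right) \left(-70\right)\right) = 2401 \cdot 4970 = 11932970$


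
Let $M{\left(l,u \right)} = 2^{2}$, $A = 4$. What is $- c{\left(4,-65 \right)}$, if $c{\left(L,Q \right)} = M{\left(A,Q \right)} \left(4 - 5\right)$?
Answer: $4$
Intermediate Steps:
$M{\left(l,u \right)} = 4$
$c{\left(L,Q \right)} = -4$ ($c{\left(L,Q \right)} = 4 \left(4 - 5\right) = 4 \left(-1\right) = -4$)
$- c{\left(4,-65 \right)} = \left(-1\right) \left(-4\right) = 4$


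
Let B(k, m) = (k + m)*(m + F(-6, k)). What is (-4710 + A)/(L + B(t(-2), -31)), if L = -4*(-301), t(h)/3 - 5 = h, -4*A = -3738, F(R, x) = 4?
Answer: -7551/3596 ≈ -2.0998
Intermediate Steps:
A = 1869/2 (A = -1/4*(-3738) = 1869/2 ≈ 934.50)
t(h) = 15 + 3*h
B(k, m) = (4 + m)*(k + m) (B(k, m) = (k + m)*(m + 4) = (k + m)*(4 + m) = (4 + m)*(k + m))
L = 1204
(-4710 + A)/(L + B(t(-2), -31)) = (-4710 + 1869/2)/(1204 + ((-31)**2 + 4*(15 + 3*(-2)) + 4*(-31) + (15 + 3*(-2))*(-31))) = -7551/(2*(1204 + (961 + 4*(15 - 6) - 124 + (15 - 6)*(-31)))) = -7551/(2*(1204 + (961 + 4*9 - 124 + 9*(-31)))) = -7551/(2*(1204 + (961 + 36 - 124 - 279))) = -7551/(2*(1204 + 594)) = -7551/2/1798 = -7551/2*1/1798 = -7551/3596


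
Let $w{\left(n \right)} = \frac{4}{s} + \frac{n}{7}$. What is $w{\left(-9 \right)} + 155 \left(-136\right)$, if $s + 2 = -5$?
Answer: $- \frac{147573}{7} \approx -21082.0$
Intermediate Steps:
$s = -7$ ($s = -2 - 5 = -7$)
$w{\left(n \right)} = - \frac{4}{7} + \frac{n}{7}$ ($w{\left(n \right)} = \frac{4}{-7} + \frac{n}{7} = 4 \left(- \frac{1}{7}\right) + n \frac{1}{7} = - \frac{4}{7} + \frac{n}{7}$)
$w{\left(-9 \right)} + 155 \left(-136\right) = \left(- \frac{4}{7} + \frac{1}{7} \left(-9\right)\right) + 155 \left(-136\right) = \left(- \frac{4}{7} - \frac{9}{7}\right) - 21080 = - \frac{13}{7} - 21080 = - \frac{147573}{7}$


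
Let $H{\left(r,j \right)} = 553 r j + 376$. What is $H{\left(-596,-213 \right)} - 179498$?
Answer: $70023122$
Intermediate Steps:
$H{\left(r,j \right)} = 376 + 553 j r$ ($H{\left(r,j \right)} = 553 j r + 376 = 376 + 553 j r$)
$H{\left(-596,-213 \right)} - 179498 = \left(376 + 553 \left(-213\right) \left(-596\right)\right) - 179498 = \left(376 + 70202244\right) - 179498 = 70202620 - 179498 = 70023122$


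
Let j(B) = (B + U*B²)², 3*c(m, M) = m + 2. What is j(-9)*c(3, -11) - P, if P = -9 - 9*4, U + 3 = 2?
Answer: 13545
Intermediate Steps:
U = -1 (U = -3 + 2 = -1)
c(m, M) = ⅔ + m/3 (c(m, M) = (m + 2)/3 = (2 + m)/3 = ⅔ + m/3)
j(B) = (B - B²)²
P = -45 (P = -9 - 36 = -45)
j(-9)*c(3, -11) - P = ((-9)²*(1 - 1*(-9))²)*(⅔ + (⅓)*3) - 1*(-45) = (81*(1 + 9)²)*(⅔ + 1) + 45 = (81*10²)*(5/3) + 45 = (81*100)*(5/3) + 45 = 8100*(5/3) + 45 = 13500 + 45 = 13545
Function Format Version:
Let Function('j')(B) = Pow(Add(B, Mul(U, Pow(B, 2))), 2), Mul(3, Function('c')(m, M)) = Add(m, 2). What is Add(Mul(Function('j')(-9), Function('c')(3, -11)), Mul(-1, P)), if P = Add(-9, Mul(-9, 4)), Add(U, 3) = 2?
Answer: 13545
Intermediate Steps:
U = -1 (U = Add(-3, 2) = -1)
Function('c')(m, M) = Add(Rational(2, 3), Mul(Rational(1, 3), m)) (Function('c')(m, M) = Mul(Rational(1, 3), Add(m, 2)) = Mul(Rational(1, 3), Add(2, m)) = Add(Rational(2, 3), Mul(Rational(1, 3), m)))
Function('j')(B) = Pow(Add(B, Mul(-1, Pow(B, 2))), 2)
P = -45 (P = Add(-9, -36) = -45)
Add(Mul(Function('j')(-9), Function('c')(3, -11)), Mul(-1, P)) = Add(Mul(Mul(Pow(-9, 2), Pow(Add(1, Mul(-1, -9)), 2)), Add(Rational(2, 3), Mul(Rational(1, 3), 3))), Mul(-1, -45)) = Add(Mul(Mul(81, Pow(Add(1, 9), 2)), Add(Rational(2, 3), 1)), 45) = Add(Mul(Mul(81, Pow(10, 2)), Rational(5, 3)), 45) = Add(Mul(Mul(81, 100), Rational(5, 3)), 45) = Add(Mul(8100, Rational(5, 3)), 45) = Add(13500, 45) = 13545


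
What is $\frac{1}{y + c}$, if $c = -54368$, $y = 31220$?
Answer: $- \frac{1}{23148} \approx -4.32 \cdot 10^{-5}$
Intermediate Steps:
$\frac{1}{y + c} = \frac{1}{31220 - 54368} = \frac{1}{-23148} = - \frac{1}{23148}$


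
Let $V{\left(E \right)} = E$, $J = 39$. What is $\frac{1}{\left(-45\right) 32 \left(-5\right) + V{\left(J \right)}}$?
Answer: $\frac{1}{7239} \approx 0.00013814$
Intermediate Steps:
$\frac{1}{\left(-45\right) 32 \left(-5\right) + V{\left(J \right)}} = \frac{1}{\left(-45\right) 32 \left(-5\right) + 39} = \frac{1}{\left(-1440\right) \left(-5\right) + 39} = \frac{1}{7200 + 39} = \frac{1}{7239}$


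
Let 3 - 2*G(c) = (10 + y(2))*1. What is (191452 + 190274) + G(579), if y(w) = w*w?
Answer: 763441/2 ≈ 3.8172e+5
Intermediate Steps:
y(w) = w**2
G(c) = -11/2 (G(c) = 3/2 - (10 + 2**2)/2 = 3/2 - (10 + 4)/2 = 3/2 - 7 = -11/2)
(191452 + 190274) + G(579) = (191452 + 190274) - 11/2 = 381726 - 11/2 = 763441/2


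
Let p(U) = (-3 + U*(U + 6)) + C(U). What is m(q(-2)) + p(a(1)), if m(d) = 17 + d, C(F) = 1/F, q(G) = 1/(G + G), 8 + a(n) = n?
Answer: 577/28 ≈ 20.607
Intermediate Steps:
a(n) = -8 + n
q(G) = 1/(2*G)
p(U) = -3 + 1/U + U*(6 + U) (p(U) = (-3 + U*(U + 6)) + 1/U = (-3 + U*(6 + U)) + 1/U = -3 + 1/U + U*(6 + U))
m(q(-2)) + p(a(1)) = (17 + (1/2)/(-2)) + (-3 + 1/(-8 + 1) + (-8 + 1)**2 + 6*(-8 + 1)) = (17 + (1/2)*(-1/2)) + (-3 + 1/(-7) + (-7)**2 + 6*(-7)) = (17 - 1/4) + (-3 - 1/7 + 49 - 42) = 67/4 + 27/7 = 577/28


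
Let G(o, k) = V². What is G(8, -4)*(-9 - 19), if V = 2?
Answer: -112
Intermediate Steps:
G(o, k) = 4 (G(o, k) = 2² = 4)
G(8, -4)*(-9 - 19) = 4*(-9 - 19) = 4*(-28) = -112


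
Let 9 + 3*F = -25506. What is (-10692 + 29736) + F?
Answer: 10539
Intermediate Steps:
F = -8505 (F = -3 + (⅓)*(-25506) = -3 - 8502 = -8505)
(-10692 + 29736) + F = (-10692 + 29736) - 8505 = 19044 - 8505 = 10539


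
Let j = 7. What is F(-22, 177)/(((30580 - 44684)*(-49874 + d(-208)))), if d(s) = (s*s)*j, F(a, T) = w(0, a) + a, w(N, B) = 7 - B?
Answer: -7/3567945296 ≈ -1.9619e-9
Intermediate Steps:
F(a, T) = 7 (F(a, T) = (7 - a) + a = 7)
d(s) = 7*s**2 (d(s) = (s*s)*7 = s**2*7 = 7*s**2)
F(-22, 177)/(((30580 - 44684)*(-49874 + d(-208)))) = 7/(((30580 - 44684)*(-49874 + 7*(-208)**2))) = 7/((-14104*(-49874 + 7*43264))) = 7/((-14104*(-49874 + 302848))) = 7/((-14104*252974)) = 7/(-3567945296) = 7*(-1/3567945296) = -7/3567945296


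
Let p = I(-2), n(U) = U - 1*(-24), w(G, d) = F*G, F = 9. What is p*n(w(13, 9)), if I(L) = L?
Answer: -282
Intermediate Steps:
w(G, d) = 9*G
n(U) = 24 + U (n(U) = U + 24 = 24 + U)
p = -2
p*n(w(13, 9)) = -2*(24 + 9*13) = -2*(24 + 117) = -2*141 = -282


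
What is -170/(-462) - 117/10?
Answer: -26177/2310 ≈ -11.332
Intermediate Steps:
-170/(-462) - 117/10 = -170*(-1/462) - 117*⅒ = 85/231 - 117/10 = -26177/2310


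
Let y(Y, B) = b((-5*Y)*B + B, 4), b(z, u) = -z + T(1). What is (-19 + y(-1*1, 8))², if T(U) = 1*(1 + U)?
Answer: 4225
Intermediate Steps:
T(U) = 1 + U
b(z, u) = 2 - z (b(z, u) = -z + (1 + 1) = -z + 2 = 2 - z)
y(Y, B) = 2 - B + 5*B*Y (y(Y, B) = 2 - ((-5*Y)*B + B) = 2 - (-5*B*Y + B) = 2 - (B - 5*B*Y) = 2 + (-B + 5*B*Y) = 2 - B + 5*B*Y)
(-19 + y(-1*1, 8))² = (-19 + (2 + 8*(-1 + 5*(-1*1))))² = (-19 + (2 + 8*(-1 + 5*(-1))))² = (-19 + (2 + 8*(-1 - 5)))² = (-19 + (2 + 8*(-6)))² = (-19 + (2 - 48))² = (-19 - 46)² = (-65)² = 4225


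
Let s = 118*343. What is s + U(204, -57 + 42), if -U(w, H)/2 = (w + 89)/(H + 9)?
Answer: 121715/3 ≈ 40572.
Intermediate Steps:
s = 40474
U(w, H) = -2*(89 + w)/(9 + H) (U(w, H) = -2*(w + 89)/(H + 9) = -2*(89 + w)/(9 + H))
s + U(204, -57 + 42) = 40474 + 2*(-89 - 1*204)/(9 + (-57 + 42)) = 40474 + 2*(-89 - 204)/(9 - 15) = 40474 + 2*(-293)/(-6) = 40474 + 2*(-⅙)*(-293) = 40474 + 293/3 = 121715/3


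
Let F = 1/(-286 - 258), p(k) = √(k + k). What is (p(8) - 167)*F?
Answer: 163/544 ≈ 0.29963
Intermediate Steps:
p(k) = √2*√k (p(k) = √(2*k) = √2*√k)
F = -1/544 (F = 1/(-544) = -1/544 ≈ -0.0018382)
(p(8) - 167)*F = (√2*√8 - 167)*(-1/544) = (√2*(2*√2) - 167)*(-1/544) = (4 - 167)*(-1/544) = -163*(-1/544) = 163/544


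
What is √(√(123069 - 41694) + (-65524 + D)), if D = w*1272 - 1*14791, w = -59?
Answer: √(-155363 + 5*√3255) ≈ 393.8*I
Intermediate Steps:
D = -89839 (D = -59*1272 - 1*14791 = -75048 - 14791 = -89839)
√(√(123069 - 41694) + (-65524 + D)) = √(√(123069 - 41694) + (-65524 - 89839)) = √(√81375 - 155363) = √(5*√3255 - 155363) = √(-155363 + 5*√3255)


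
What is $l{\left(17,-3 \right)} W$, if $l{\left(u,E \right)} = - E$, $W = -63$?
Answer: $-189$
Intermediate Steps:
$l{\left(17,-3 \right)} W = \left(-1\right) \left(-3\right) \left(-63\right) = 3 \left(-63\right) = -189$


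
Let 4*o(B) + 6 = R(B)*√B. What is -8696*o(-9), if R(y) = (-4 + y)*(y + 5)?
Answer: 13044 - 339144*I ≈ 13044.0 - 3.3914e+5*I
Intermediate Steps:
R(y) = (-4 + y)*(5 + y)
o(B) = -3/2 + √B*(-20 + B + B²)/4 (o(B) = -3/2 + ((-20 + B + B²)*√B)/4 = -3/2 + (√B*(-20 + B + B²))/4 = -3/2 + √B*(-20 + B + B²)/4)
-8696*o(-9) = -8696*(-3/2 + √(-9)*(-20 - 9 + (-9)²)/4) = -8696*(-3/2 + (3*I)*(-20 - 9 + 81)/4) = -8696*(-3/2 + (¼)*(3*I)*52) = -8696*(-3/2 + 39*I) = 13044 - 339144*I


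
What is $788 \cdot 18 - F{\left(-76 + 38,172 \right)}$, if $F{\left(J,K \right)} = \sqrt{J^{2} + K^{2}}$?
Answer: $14184 - 2 \sqrt{7757} \approx 14008.0$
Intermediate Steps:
$788 \cdot 18 - F{\left(-76 + 38,172 \right)} = 788 \cdot 18 - \sqrt{\left(-76 + 38\right)^{2} + 172^{2}} = 14184 - \sqrt{\left(-38\right)^{2} + 29584} = 14184 - \sqrt{1444 + 29584} = 14184 - \sqrt{31028} = 14184 - 2 \sqrt{7757}$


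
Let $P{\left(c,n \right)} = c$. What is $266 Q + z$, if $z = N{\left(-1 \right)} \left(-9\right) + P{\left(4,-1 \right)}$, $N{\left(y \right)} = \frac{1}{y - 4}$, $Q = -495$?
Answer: $- \frac{658321}{5} \approx -1.3166 \cdot 10^{5}$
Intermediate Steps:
$N{\left(y \right)} = \frac{1}{-4 + y}$
$z = \frac{29}{5}$ ($z = \frac{1}{-4 - 1} \left(-9\right) + 4 = \frac{1}{-5} \left(-9\right) + 4 = \left(- \frac{1}{5}\right) \left(-9\right) + 4 = \frac{9}{5} + 4 = \frac{29}{5} \approx 5.8$)
$266 Q + z = 266 \left(-495\right) + \frac{29}{5} = -131670 + \frac{29}{5} = - \frac{658321}{5}$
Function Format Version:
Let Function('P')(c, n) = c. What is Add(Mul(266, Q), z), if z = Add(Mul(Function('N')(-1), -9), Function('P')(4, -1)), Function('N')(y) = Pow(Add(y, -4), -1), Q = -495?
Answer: Rational(-658321, 5) ≈ -1.3166e+5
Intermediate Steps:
Function('N')(y) = Pow(Add(-4, y), -1)
z = Rational(29, 5) (z = Add(Mul(Pow(Add(-4, -1), -1), -9), 4) = Add(Mul(Pow(-5, -1), -9), 4) = Add(Mul(Rational(-1, 5), -9), 4) = Add(Rational(9, 5), 4) = Rational(29, 5) ≈ 5.8000)
Add(Mul(266, Q), z) = Add(Mul(266, -495), Rational(29, 5)) = Add(-131670, Rational(29, 5)) = Rational(-658321, 5)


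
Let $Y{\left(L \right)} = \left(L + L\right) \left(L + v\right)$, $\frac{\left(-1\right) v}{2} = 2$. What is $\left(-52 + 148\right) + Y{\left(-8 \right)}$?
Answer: $288$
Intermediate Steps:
$v = -4$ ($v = \left(-2\right) 2 = -4$)
$Y{\left(L \right)} = 2 L \left(-4 + L\right)$ ($Y{\left(L \right)} = \left(L + L\right) \left(L - 4\right) = 2 L \left(-4 + L\right)$)
$\left(-52 + 148\right) + Y{\left(-8 \right)} = \left(-52 + 148\right) + 2 \left(-8\right) \left(-4 - 8\right) = 96 + 2 \left(-8\right) \left(-12\right) = 96 + 192 = 288$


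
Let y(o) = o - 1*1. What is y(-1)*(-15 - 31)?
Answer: 92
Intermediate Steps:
y(o) = -1 + o (y(o) = o - 1 = -1 + o)
y(-1)*(-15 - 31) = (-1 - 1)*(-15 - 31) = -2*(-46) = 92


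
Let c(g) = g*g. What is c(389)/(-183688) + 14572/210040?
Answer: -3638345163/4822728440 ≈ -0.75442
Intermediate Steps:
c(g) = g**2
c(389)/(-183688) + 14572/210040 = 389**2/(-183688) + 14572/210040 = 151321*(-1/183688) + 14572*(1/210040) = -151321/183688 + 3643/52510 = -3638345163/4822728440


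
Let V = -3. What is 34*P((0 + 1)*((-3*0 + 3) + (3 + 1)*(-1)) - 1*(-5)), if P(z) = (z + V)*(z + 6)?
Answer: 340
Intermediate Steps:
P(z) = (-3 + z)*(6 + z) (P(z) = (z - 3)*(z + 6) = (-3 + z)*(6 + z))
34*P((0 + 1)*((-3*0 + 3) + (3 + 1)*(-1)) - 1*(-5)) = 34*(-18 + ((0 + 1)*((-3*0 + 3) + (3 + 1)*(-1)) - 1*(-5))**2 + 3*((0 + 1)*((-3*0 + 3) + (3 + 1)*(-1)) - 1*(-5))) = 34*(-18 + (1*((0 + 3) + 4*(-1)) + 5)**2 + 3*(1*((0 + 3) + 4*(-1)) + 5)) = 34*(-18 + (1*(3 - 4) + 5)**2 + 3*(1*(3 - 4) + 5)) = 34*(-18 + (1*(-1) + 5)**2 + 3*(1*(-1) + 5)) = 34*(-18 + (-1 + 5)**2 + 3*(-1 + 5)) = 34*(-18 + 4**2 + 3*4) = 34*(-18 + 16 + 12) = 34*10 = 340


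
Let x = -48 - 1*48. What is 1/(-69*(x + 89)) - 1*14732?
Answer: -7115555/483 ≈ -14732.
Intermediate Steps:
x = -96 (x = -48 - 48 = -96)
1/(-69*(x + 89)) - 1*14732 = 1/(-69*(-96 + 89)) - 1*14732 = 1/(-69*(-7)) - 14732 = 1/483 - 14732 = -7115555/483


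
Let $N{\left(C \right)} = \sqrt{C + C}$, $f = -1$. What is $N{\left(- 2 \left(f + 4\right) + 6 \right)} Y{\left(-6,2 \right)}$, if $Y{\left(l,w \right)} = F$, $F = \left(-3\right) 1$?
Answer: $0$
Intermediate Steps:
$F = -3$
$Y{\left(l,w \right)} = -3$
$N{\left(C \right)} = \sqrt{2} \sqrt{C}$ ($N{\left(C \right)} = \sqrt{2 C} = \sqrt{2} \sqrt{C}$)
$N{\left(- 2 \left(f + 4\right) + 6 \right)} Y{\left(-6,2 \right)} = \sqrt{2} \sqrt{- 2 \left(-1 + 4\right) + 6} \left(-3\right) = \sqrt{2} \sqrt{\left(-2\right) 3 + 6} \left(-3\right) = \sqrt{2} \sqrt{-6 + 6} \left(-3\right) = \sqrt{2} \sqrt{0} \left(-3\right) = \sqrt{2} \cdot 0 \left(-3\right) = 0 \left(-3\right) = 0$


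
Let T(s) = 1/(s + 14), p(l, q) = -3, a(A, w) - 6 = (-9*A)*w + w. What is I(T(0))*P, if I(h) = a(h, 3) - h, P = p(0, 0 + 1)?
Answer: -21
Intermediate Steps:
a(A, w) = 6 + w - 9*A*w (a(A, w) = 6 + ((-9*A)*w + w) = 6 + (-9*A*w + w) = 6 + (w - 9*A*w) = 6 + w - 9*A*w)
P = -3
T(s) = 1/(14 + s)
I(h) = 9 - 28*h (I(h) = (6 + 3 - 9*h*3) - h = (6 + 3 - 27*h) - h = (9 - 27*h) - h = 9 - 28*h)
I(T(0))*P = (9 - 28/(14 + 0))*(-3) = (9 - 28/14)*(-3) = (9 - 28*1/14)*(-3) = (9 - 2)*(-3) = 7*(-3) = -21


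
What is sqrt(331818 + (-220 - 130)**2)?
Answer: sqrt(454318) ≈ 674.03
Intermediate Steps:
sqrt(331818 + (-220 - 130)**2) = sqrt(331818 + (-350)**2) = sqrt(331818 + 122500) = sqrt(454318)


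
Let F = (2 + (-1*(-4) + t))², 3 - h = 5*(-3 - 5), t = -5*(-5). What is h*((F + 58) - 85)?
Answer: 40162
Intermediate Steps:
t = 25
h = 43 (h = 3 - 5*(-3 - 5) = 3 - 5*(-8) = 3 - 1*(-40) = 3 + 40 = 43)
F = 961 (F = (2 + (-1*(-4) + 25))² = (2 + (4 + 25))² = (2 + 29)² = 31² = 961)
h*((F + 58) - 85) = 43*((961 + 58) - 85) = 43*(1019 - 85) = 43*934 = 40162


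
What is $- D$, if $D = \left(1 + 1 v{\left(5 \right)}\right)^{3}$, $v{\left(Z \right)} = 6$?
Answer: $-343$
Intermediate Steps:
$D = 343$ ($D = \left(1 + 1 \cdot 6\right)^{3} = \left(1 + 6\right)^{3} = 7^{3} = 343$)
$- D = \left(-1\right) 343 = -343$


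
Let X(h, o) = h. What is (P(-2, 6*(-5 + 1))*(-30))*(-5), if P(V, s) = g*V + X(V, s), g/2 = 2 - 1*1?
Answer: -900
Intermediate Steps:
g = 2 (g = 2*(2 - 1*1) = 2*(2 - 1) = 2*1 = 2)
P(V, s) = 3*V (P(V, s) = 2*V + V = 3*V)
(P(-2, 6*(-5 + 1))*(-30))*(-5) = ((3*(-2))*(-30))*(-5) = -6*(-30)*(-5) = 180*(-5) = -900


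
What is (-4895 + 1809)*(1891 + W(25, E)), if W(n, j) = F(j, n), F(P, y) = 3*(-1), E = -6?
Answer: -5826368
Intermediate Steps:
F(P, y) = -3
W(n, j) = -3
(-4895 + 1809)*(1891 + W(25, E)) = (-4895 + 1809)*(1891 - 3) = -3086*1888 = -5826368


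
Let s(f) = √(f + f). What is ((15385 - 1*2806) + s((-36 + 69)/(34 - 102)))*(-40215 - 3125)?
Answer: -545173860 - 21670*I*√1122/17 ≈ -5.4517e+8 - 42698.0*I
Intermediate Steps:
s(f) = √2*√f (s(f) = √(2*f) = √2*√f)
((15385 - 1*2806) + s((-36 + 69)/(34 - 102)))*(-40215 - 3125) = ((15385 - 1*2806) + √2*√((-36 + 69)/(34 - 102)))*(-40215 - 3125) = ((15385 - 2806) + √2*√(33/(-68)))*(-43340) = (12579 + √2*√(33*(-1/68)))*(-43340) = (12579 + √2*√(-33/68))*(-43340) = (12579 + √2*(I*√561/34))*(-43340) = (12579 + I*√1122/34)*(-43340) = -545173860 - 21670*I*√1122/17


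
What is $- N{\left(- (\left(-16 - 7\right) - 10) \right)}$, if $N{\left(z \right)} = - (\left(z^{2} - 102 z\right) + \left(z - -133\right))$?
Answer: $-2111$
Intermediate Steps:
$N{\left(z \right)} = -133 - z^{2} + 101 z$ ($N{\left(z \right)} = - (\left(z^{2} - 102 z\right) + \left(z + 133\right)) = - (\left(z^{2} - 102 z\right) + \left(133 + z\right)) = - (133 + z^{2} - 101 z) = -133 - z^{2} + 101 z$)
$- N{\left(- (\left(-16 - 7\right) - 10) \right)} = - (-133 - \left(- (\left(-16 - 7\right) - 10)\right)^{2} + 101 \left(- (\left(-16 - 7\right) - 10)\right)) = - (-133 - \left(- (-23 - 10)\right)^{2} + 101 \left(- (-23 - 10)\right)) = - (-133 - \left(\left(-1\right) \left(-33\right)\right)^{2} + 101 \left(\left(-1\right) \left(-33\right)\right)) = - (-133 - 33^{2} + 101 \cdot 33) = - (-133 - 1089 + 3333) = \left(-1\right) 2111 = -2111$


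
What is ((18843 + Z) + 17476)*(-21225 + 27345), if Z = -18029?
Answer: 111934800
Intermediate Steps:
((18843 + Z) + 17476)*(-21225 + 27345) = ((18843 - 18029) + 17476)*(-21225 + 27345) = (814 + 17476)*6120 = 18290*6120 = 111934800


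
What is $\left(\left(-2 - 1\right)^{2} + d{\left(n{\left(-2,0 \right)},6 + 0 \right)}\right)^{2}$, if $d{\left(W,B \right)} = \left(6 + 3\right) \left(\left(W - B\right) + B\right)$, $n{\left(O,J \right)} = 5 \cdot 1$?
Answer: $2916$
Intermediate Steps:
$n{\left(O,J \right)} = 5$
$d{\left(W,B \right)} = 9 W$
$\left(\left(-2 - 1\right)^{2} + d{\left(n{\left(-2,0 \right)},6 + 0 \right)}\right)^{2} = \left(\left(-2 - 1\right)^{2} + 9 \cdot 5\right)^{2} = \left(\left(-3\right)^{2} + 45\right)^{2} = \left(9 + 45\right)^{2} = 54^{2} = 2916$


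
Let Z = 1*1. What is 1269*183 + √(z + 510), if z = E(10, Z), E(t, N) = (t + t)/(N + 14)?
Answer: 232227 + √4602/3 ≈ 2.3225e+5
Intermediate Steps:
Z = 1
E(t, N) = 2*t/(14 + N) (E(t, N) = (2*t)/(14 + N) = 2*t/(14 + N))
z = 4/3 (z = 2*10/(14 + 1) = 2*10/15 = 2*10*(1/15) = 4/3 ≈ 1.3333)
1269*183 + √(z + 510) = 1269*183 + √(4/3 + 510) = 232227 + √(1534/3) = 232227 + √4602/3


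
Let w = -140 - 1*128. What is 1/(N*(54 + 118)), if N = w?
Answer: -1/46096 ≈ -2.1694e-5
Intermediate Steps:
w = -268 (w = -140 - 128 = -268)
N = -268
1/(N*(54 + 118)) = 1/(-268*(54 + 118)) = 1/(-268*172) = 1/(-46096) = -1/46096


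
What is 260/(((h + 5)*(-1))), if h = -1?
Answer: -65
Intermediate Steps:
260/(((h + 5)*(-1))) = 260/(((-1 + 5)*(-1))) = 260/((4*(-1))) = 260/(-4) = 260*(-1/4) = -65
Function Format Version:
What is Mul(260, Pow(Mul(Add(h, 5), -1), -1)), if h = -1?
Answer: -65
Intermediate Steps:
Mul(260, Pow(Mul(Add(h, 5), -1), -1)) = Mul(260, Pow(Mul(Add(-1, 5), -1), -1)) = Mul(260, Pow(Mul(4, -1), -1)) = Mul(260, Pow(-4, -1)) = Mul(260, Rational(-1, 4)) = -65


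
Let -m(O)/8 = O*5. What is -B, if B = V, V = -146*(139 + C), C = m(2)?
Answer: 8614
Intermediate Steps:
m(O) = -40*O (m(O) = -8*O*5 = -40*O)
C = -80 (C = -40*2 = -80)
V = -8614 (V = -146*(139 - 80) = -146*59 = -8614)
B = -8614
-B = -1*(-8614) = 8614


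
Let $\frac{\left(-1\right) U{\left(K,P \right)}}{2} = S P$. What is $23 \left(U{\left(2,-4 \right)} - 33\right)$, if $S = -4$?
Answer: $-1495$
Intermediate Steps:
$U{\left(K,P \right)} = 8 P$ ($U{\left(K,P \right)} = - 2 \left(- 4 P\right) = 8 P$)
$23 \left(U{\left(2,-4 \right)} - 33\right) = 23 \left(8 \left(-4\right) - 33\right) = 23 \left(-32 - 33\right) = 23 \left(-65\right) = -1495$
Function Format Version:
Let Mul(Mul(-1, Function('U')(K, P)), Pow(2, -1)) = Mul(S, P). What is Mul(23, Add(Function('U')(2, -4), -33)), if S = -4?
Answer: -1495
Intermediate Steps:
Function('U')(K, P) = Mul(8, P) (Function('U')(K, P) = Mul(-2, Mul(-4, P)) = Mul(8, P))
Mul(23, Add(Function('U')(2, -4), -33)) = Mul(23, Add(Mul(8, -4), -33)) = Mul(23, Add(-32, -33)) = Mul(23, -65) = -1495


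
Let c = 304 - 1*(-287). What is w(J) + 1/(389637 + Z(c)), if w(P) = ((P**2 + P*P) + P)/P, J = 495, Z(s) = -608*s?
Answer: 30036220/30309 ≈ 991.00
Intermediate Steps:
c = 591 (c = 304 + 287 = 591)
w(P) = (P + 2*P**2)/P (w(P) = ((P**2 + P**2) + P)/P = (2*P**2 + P)/P = (P + 2*P**2)/P)
w(J) + 1/(389637 + Z(c)) = (1 + 2*495) + 1/(389637 - 608*591) = (1 + 990) + 1/(389637 - 359328) = 991 + 1/30309 = 30036220/30309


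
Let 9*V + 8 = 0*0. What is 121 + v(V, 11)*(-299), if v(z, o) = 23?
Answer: -6756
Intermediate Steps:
V = -8/9 (V = -8/9 + (0*0)/9 = -8/9 + (1/9)*0 = -8/9 + 0 = -8/9 ≈ -0.88889)
121 + v(V, 11)*(-299) = 121 + 23*(-299) = 121 - 6877 = -6756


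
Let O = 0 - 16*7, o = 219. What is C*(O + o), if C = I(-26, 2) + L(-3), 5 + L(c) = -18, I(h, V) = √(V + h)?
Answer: -2461 + 214*I*√6 ≈ -2461.0 + 524.19*I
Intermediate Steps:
L(c) = -23 (L(c) = -5 - 18 = -23)
O = -112 (O = 0 - 112 = -112)
C = -23 + 2*I*√6 (C = √(2 - 26) - 23 = √(-24) - 23 = 2*I*√6 - 23 = -23 + 2*I*√6 ≈ -23.0 + 4.899*I)
C*(O + o) = (-23 + 2*I*√6)*(-112 + 219) = (-23 + 2*I*√6)*107 = -2461 + 214*I*√6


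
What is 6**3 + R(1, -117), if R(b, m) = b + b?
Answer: 218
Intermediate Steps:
R(b, m) = 2*b
6**3 + R(1, -117) = 6**3 + 2*1 = 216 + 2 = 218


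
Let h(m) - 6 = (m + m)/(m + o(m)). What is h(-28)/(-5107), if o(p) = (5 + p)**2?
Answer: -2950/2558607 ≈ -0.0011530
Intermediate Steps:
h(m) = 6 + 2*m/(m + (5 + m)**2) (h(m) = 6 + (m + m)/(m + (5 + m)**2) = 6 + (2*m)/(m + (5 + m)**2) = 6 + 2*m/(m + (5 + m)**2))
h(-28)/(-5107) = (2*(3*(5 - 28)**2 + 4*(-28))/(-28 + (5 - 28)**2))/(-5107) = (2*(3*(-23)**2 - 112)/(-28 + (-23)**2))*(-1/5107) = (2*(3*529 - 112)/(-28 + 529))*(-1/5107) = (2*(1587 - 112)/501)*(-1/5107) = (2*(1/501)*1475)*(-1/5107) = (2950/501)*(-1/5107) = -2950/2558607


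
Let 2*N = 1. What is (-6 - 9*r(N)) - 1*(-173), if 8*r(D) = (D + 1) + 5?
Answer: 2555/16 ≈ 159.69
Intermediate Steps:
N = ½ (N = (½)*1 = ½ ≈ 0.50000)
r(D) = ¾ + D/8 (r(D) = ((D + 1) + 5)/8 = ((1 + D) + 5)/8 = (6 + D)/8 = ¾ + D/8)
(-6 - 9*r(N)) - 1*(-173) = (-6 - 9*(¾ + (⅛)*(½))) - 1*(-173) = (-6 - 9*(¾ + 1/16)) + 173 = (-6 - 9*13/16) + 173 = (-6 - 117/16) + 173 = -213/16 + 173 = 2555/16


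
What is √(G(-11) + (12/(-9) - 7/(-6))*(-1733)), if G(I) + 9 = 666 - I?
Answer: √34446/6 ≈ 30.933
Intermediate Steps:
G(I) = 657 - I (G(I) = -9 + (666 - I) = 657 - I)
√(G(-11) + (12/(-9) - 7/(-6))*(-1733)) = √((657 - 1*(-11)) + (12/(-9) - 7/(-6))*(-1733)) = √((657 + 11) + (12*(-⅑) - 7*(-⅙))*(-1733)) = √(668 + (-4/3 + 7/6)*(-1733)) = √(668 - ⅙*(-1733)) = √(668 + 1733/6) = √(5741/6) = √34446/6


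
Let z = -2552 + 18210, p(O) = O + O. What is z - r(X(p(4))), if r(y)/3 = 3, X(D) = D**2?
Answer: 15649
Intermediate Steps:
p(O) = 2*O
r(y) = 9 (r(y) = 3*3 = 9)
z = 15658
z - r(X(p(4))) = 15658 - 1*9 = 15658 - 9 = 15649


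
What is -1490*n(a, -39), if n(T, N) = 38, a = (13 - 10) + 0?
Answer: -56620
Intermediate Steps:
a = 3 (a = 3 + 0 = 3)
-1490*n(a, -39) = -1490*38 = -56620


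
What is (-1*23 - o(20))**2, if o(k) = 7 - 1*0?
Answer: 900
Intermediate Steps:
o(k) = 7 (o(k) = 7 + 0 = 7)
(-1*23 - o(20))**2 = (-1*23 - 1*7)**2 = (-23 - 7)**2 = (-30)**2 = 900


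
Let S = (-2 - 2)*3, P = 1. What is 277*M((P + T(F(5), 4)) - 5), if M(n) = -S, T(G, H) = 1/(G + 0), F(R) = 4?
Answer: 3324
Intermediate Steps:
S = -12 (S = -4*3 = -12)
T(G, H) = 1/G
M(n) = 12 (M(n) = -1*(-12) = 12)
277*M((P + T(F(5), 4)) - 5) = 277*12 = 3324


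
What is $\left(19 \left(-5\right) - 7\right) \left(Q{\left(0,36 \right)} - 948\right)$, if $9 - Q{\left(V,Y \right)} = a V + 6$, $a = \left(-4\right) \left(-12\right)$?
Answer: $96390$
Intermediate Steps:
$a = 48$
$Q{\left(V,Y \right)} = 3 - 48 V$ ($Q{\left(V,Y \right)} = 9 - \left(48 V + 6\right) = 9 - \left(6 + 48 V\right) = 3 - 48 V$)
$\left(19 \left(-5\right) - 7\right) \left(Q{\left(0,36 \right)} - 948\right) = \left(19 \left(-5\right) - 7\right) \left(\left(3 - 0\right) - 948\right) = \left(-95 - 7\right) \left(\left(3 + 0\right) - 948\right) = - 102 \left(3 - 948\right) = \left(-102\right) \left(-945\right) = 96390$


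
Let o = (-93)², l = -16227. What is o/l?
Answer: -961/1803 ≈ -0.53300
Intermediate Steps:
o = 8649
o/l = 8649/(-16227) = 8649*(-1/16227) = -961/1803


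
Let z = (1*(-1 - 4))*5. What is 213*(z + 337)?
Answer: 66456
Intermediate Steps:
z = -25 (z = (1*(-5))*5 = -5*5 = -25)
213*(z + 337) = 213*(-25 + 337) = 213*312 = 66456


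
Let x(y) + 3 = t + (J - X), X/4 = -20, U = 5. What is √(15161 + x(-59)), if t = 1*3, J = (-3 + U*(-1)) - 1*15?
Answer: √15218 ≈ 123.36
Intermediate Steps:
J = -23 (J = (-3 + 5*(-1)) - 1*15 = (-3 - 5) - 15 = -8 - 15 = -23)
X = -80 (X = 4*(-20) = -80)
t = 3
x(y) = 57 (x(y) = -3 + (3 + (-23 - 1*(-80))) = -3 + (3 + (-23 + 80)) = -3 + (3 + 57) = -3 + 60 = 57)
√(15161 + x(-59)) = √(15161 + 57) = √15218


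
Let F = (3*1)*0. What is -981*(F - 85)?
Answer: 83385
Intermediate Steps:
F = 0 (F = 3*0 = 0)
-981*(F - 85) = -981*(0 - 85) = -981*(-85) = 83385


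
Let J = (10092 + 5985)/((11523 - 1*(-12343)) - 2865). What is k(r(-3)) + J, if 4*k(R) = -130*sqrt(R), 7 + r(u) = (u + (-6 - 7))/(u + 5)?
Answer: 16077/21001 - 65*I*sqrt(15)/2 ≈ 0.76554 - 125.87*I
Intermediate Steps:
r(u) = -7 + (-13 + u)/(5 + u) (r(u) = -7 + (u + (-6 - 7))/(u + 5) = -7 + (u - 13)/(5 + u) = -7 + (-13 + u)/(5 + u))
k(R) = -65*sqrt(R)/2 (k(R) = (-130*sqrt(R))/4 = -65*sqrt(R)/2)
J = 16077/21001 (J = 16077/((11523 + 12343) - 2865) = 16077/(23866 - 2865) = 16077/21001 ≈ 0.76554)
k(r(-3)) + J = -65*sqrt(6)*sqrt(-8 - 1*(-3))/sqrt(5 - 3)/2 + 16077/21001 = -65*sqrt(3)*sqrt(-8 + 3)/2 + 16077/21001 = -65*I*sqrt(15)/2 + 16077/21001 = 16077/21001 - 65*I*sqrt(15)/2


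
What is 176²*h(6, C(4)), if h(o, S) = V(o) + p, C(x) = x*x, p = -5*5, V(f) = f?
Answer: -588544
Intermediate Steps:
p = -25
C(x) = x²
h(o, S) = -25 + o (h(o, S) = o - 25 = -25 + o)
176²*h(6, C(4)) = 176²*(-25 + 6) = 30976*(-19) = -588544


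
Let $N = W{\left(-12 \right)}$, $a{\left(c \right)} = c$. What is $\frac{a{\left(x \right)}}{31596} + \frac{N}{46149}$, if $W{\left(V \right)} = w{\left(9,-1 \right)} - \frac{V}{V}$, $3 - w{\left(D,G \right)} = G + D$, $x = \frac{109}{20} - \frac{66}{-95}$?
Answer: $\frac{2381269}{36939136368} \approx 6.4465 \cdot 10^{-5}$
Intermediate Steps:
$x = \frac{467}{76}$ ($x = 109 \cdot \frac{1}{20} - - \frac{66}{95} = \frac{109}{20} + \frac{66}{95} = \frac{467}{76} \approx 6.1447$)
$w{\left(D,G \right)} = 3 - D - G$ ($w{\left(D,G \right)} = 3 - \left(G + D\right) = 3 - \left(D + G\right) = 3 - D - G$)
$W{\left(V \right)} = -6$ ($W{\left(V \right)} = \left(3 - 9 - -1\right) - \frac{V}{V} = \left(3 - 9 + 1\right) - 1 = -5 - 1 = -6$)
$N = -6$
$\frac{a{\left(x \right)}}{31596} + \frac{N}{46149} = \frac{467}{76 \cdot 31596} - \frac{6}{46149} = \frac{467}{76} \cdot \frac{1}{31596} - \frac{2}{15383} = \frac{467}{2401296} - \frac{2}{15383} = \frac{2381269}{36939136368}$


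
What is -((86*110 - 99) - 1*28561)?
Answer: 19200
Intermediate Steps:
-((86*110 - 99) - 1*28561) = -((9460 - 99) - 28561) = -(9361 - 28561) = -1*(-19200) = 19200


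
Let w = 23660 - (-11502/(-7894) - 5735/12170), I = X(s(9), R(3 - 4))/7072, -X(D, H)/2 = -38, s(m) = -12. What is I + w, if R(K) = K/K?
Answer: 200926309394701/8492586232 ≈ 23659.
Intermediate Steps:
R(K) = 1
X(D, H) = 76 (X(D, H) = -2*(-38) = 76)
I = 19/1768 (I = 76/7072 = 76*(1/7072) = 19/1768 ≈ 0.010747)
w = 227292101955/9606998 (w = 23660 - (-11502*(-1/7894) - 5735*1/12170) = 23660 - (5751/3947 - 1147/2434) = 23660 - 1*9470725/9606998 = 23660 - 9470725/9606998 = 227292101955/9606998 ≈ 23659.)
I + w = 19/1768 + 227292101955/9606998 = 200926309394701/8492586232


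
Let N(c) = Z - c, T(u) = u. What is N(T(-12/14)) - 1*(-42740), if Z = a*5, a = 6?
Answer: 299396/7 ≈ 42771.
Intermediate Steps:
Z = 30 (Z = 6*5 = 30)
N(c) = 30 - c
N(T(-12/14)) - 1*(-42740) = (30 - (-12)/14) - 1*(-42740) = (30 - (-12)/14) + 42740 = (30 - 1*(-6/7)) + 42740 = (30 + 6/7) + 42740 = 216/7 + 42740 = 299396/7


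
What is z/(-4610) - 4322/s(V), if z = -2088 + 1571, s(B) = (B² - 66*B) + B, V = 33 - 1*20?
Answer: 2534239/389545 ≈ 6.5056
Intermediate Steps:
V = 13 (V = 33 - 20 = 13)
s(B) = B² - 65*B
z = -517
z/(-4610) - 4322/s(V) = -517/(-4610) - 4322*1/(13*(-65 + 13)) = -517*(-1/4610) - 4322/(13*(-52)) = 517/4610 - 4322/(-676) = 517/4610 - 4322*(-1/676) = 517/4610 + 2161/338 = 2534239/389545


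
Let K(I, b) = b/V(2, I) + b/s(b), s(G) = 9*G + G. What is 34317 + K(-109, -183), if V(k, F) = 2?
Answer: 171128/5 ≈ 34226.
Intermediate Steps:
s(G) = 10*G
K(I, b) = ⅒ + b/2 (K(I, b) = b/2 + b/((10*b)) = b*(½) + b*(1/(10*b)) = b/2 + ⅒ = ⅒ + b/2)
34317 + K(-109, -183) = 34317 + (⅒ + (½)*(-183)) = 34317 + (⅒ - 183/2) = 34317 - 457/5 = 171128/5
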